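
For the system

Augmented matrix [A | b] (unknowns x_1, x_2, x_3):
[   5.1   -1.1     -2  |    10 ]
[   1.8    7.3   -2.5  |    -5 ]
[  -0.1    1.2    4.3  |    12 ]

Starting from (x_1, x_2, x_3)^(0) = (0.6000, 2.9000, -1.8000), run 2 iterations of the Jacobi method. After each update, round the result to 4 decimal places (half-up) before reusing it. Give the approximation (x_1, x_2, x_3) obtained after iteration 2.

Iteration 1:
  x_1 = (10 - (-1.1)·2.9000 - (-2)·-1.8000) / (5.1) = 1.8804
  x_2 = (-5 - (1.8)·0.6000 - (-2.5)·-1.8000) / (7.3) = -1.4493
  x_3 = (12 - (-0.1)·0.6000 - (1.2)·2.9000) / (4.3) = 1.9953
Iteration 2:
  x_1 = (10 - (-1.1)·-1.4493 - (-2)·1.9953) / (5.1) = 2.4307
  x_2 = (-5 - (1.8)·1.8804 - (-2.5)·1.9953) / (7.3) = -0.4653
  x_3 = (12 - (-0.1)·1.8804 - (1.2)·-1.4493) / (4.3) = 3.2389

(2.4307, -0.4653, 3.2389)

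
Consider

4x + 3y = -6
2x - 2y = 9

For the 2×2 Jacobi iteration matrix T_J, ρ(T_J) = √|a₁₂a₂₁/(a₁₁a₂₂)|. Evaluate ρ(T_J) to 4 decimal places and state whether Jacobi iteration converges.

a₁₂a₂₁/(a₁₁a₂₂) = (3)·(2) / ((4)·(-2)) = -0.750000
ρ = √|-0.750000| = √0.750000 = 0.8660
ρ < 1, so Jacobi converges

0.8660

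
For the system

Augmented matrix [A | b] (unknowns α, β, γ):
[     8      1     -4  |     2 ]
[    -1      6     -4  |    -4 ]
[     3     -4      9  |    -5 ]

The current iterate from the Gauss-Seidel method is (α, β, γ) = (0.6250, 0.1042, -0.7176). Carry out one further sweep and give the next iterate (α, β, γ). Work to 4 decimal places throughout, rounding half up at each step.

(-0.1218, -1.1654, -1.0329)

One sweep:
  α = (2 - (1)·0.1042 - (-4)·-0.7176) / (8) = -0.1218
  β = (-4 - (-1)·-0.1218 - (-4)·-0.7176) / (6) = -1.1654
  γ = (-5 - (3)·-0.1218 - (-4)·-1.1654) / (9) = -1.0329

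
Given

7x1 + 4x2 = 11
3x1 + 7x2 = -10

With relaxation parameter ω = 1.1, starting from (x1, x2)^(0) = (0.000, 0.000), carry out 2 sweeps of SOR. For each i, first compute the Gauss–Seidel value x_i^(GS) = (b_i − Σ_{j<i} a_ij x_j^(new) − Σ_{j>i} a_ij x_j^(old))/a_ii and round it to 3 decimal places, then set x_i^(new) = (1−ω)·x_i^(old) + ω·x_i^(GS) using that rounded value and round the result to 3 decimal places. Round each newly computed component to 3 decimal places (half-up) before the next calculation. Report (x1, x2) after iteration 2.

Iteration 1:
  x1: GS value = (11 - (4)·0.000) / (7) = 1.571;  x1 ← (1−ω)·0.000 + ω·1.571 = 1.728
  x2: GS value = (-10 - (3)·1.728) / (7) = -2.169;  x2 ← (1−ω)·0.000 + ω·-2.169 = -2.386
Iteration 2:
  x1: GS value = (11 - (4)·-2.386) / (7) = 2.935;  x1 ← (1−ω)·1.728 + ω·2.935 = 3.056
  x2: GS value = (-10 - (3)·3.056) / (7) = -2.738;  x2 ← (1−ω)·-2.386 + ω·-2.738 = -2.773

(3.056, -2.773)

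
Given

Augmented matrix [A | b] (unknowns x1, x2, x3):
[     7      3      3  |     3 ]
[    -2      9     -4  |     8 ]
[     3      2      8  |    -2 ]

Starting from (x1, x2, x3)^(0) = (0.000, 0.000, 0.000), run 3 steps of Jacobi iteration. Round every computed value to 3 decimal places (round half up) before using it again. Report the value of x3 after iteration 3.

-0.526

Iteration 1:
  x1 = (3 - (3)·0.000 - (3)·0.000) / (7) = 0.429
  x2 = (8 - (-2)·0.000 - (-4)·0.000) / (9) = 0.889
  x3 = (-2 - (3)·0.000 - (2)·0.000) / (8) = -0.250
Iteration 2:
  x1 = (3 - (3)·0.889 - (3)·-0.250) / (7) = 0.155
  x2 = (8 - (-2)·0.429 - (-4)·-0.250) / (9) = 0.873
  x3 = (-2 - (3)·0.429 - (2)·0.889) / (8) = -0.633
Iteration 3:
  x1 = (3 - (3)·0.873 - (3)·-0.633) / (7) = 0.326
  x2 = (8 - (-2)·0.155 - (-4)·-0.633) / (9) = 0.642
  x3 = (-2 - (3)·0.155 - (2)·0.873) / (8) = -0.526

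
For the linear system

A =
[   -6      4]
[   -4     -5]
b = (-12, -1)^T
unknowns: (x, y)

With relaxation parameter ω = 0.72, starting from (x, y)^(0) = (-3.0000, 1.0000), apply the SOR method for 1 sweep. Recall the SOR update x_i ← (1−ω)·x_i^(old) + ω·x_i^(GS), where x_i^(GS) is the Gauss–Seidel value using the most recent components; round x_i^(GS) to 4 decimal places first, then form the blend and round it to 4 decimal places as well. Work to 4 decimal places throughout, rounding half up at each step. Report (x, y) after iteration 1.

(1.0800, -0.1981)

Iteration 1:
  x: GS value = (-12 - (4)·1.0000) / (-6) = 2.6667;  x ← (1−ω)·-3.0000 + ω·2.6667 = 1.0800
  y: GS value = (-1 - (-4)·1.0800) / (-5) = -0.6640;  y ← (1−ω)·1.0000 + ω·-0.6640 = -0.1981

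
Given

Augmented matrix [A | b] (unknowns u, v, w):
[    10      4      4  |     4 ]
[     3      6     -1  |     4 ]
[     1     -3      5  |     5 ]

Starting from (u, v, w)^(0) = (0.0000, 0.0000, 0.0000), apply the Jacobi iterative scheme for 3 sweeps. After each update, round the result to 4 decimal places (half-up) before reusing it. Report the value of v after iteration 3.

1.0200

Iteration 1:
  u = (4 - (4)·0.0000 - (4)·0.0000) / (10) = 0.4000
  v = (4 - (3)·0.0000 - (-1)·0.0000) / (6) = 0.6667
  w = (5 - (1)·0.0000 - (-3)·0.0000) / (5) = 1.0000
Iteration 2:
  u = (4 - (4)·0.6667 - (4)·1.0000) / (10) = -0.2667
  v = (4 - (3)·0.4000 - (-1)·1.0000) / (6) = 0.6333
  w = (5 - (1)·0.4000 - (-3)·0.6667) / (5) = 1.3200
Iteration 3:
  u = (4 - (4)·0.6333 - (4)·1.3200) / (10) = -0.3813
  v = (4 - (3)·-0.2667 - (-1)·1.3200) / (6) = 1.0200
  w = (5 - (1)·-0.2667 - (-3)·0.6333) / (5) = 1.4333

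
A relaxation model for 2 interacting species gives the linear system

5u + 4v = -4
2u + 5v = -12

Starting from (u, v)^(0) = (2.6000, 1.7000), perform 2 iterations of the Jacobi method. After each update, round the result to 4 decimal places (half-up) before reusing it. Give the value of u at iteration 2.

1.9520

Iteration 1:
  u = (-4 - (4)·1.7000) / (5) = -2.1600
  v = (-12 - (2)·2.6000) / (5) = -3.4400
Iteration 2:
  u = (-4 - (4)·-3.4400) / (5) = 1.9520
  v = (-12 - (2)·-2.1600) / (5) = -1.5360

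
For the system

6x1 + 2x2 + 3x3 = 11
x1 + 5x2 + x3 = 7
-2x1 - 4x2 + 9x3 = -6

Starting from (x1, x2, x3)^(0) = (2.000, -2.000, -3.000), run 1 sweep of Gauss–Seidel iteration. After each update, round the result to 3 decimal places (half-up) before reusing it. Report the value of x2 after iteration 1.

Iteration 1:
  x1 = (11 - (2)·-2.000 - (3)·-3.000) / (6) = 4.000
  x2 = (7 - (1)·4.000 - (1)·-3.000) / (5) = 1.200
  x3 = (-6 - (-2)·4.000 - (-4)·1.200) / (9) = 0.756

1.200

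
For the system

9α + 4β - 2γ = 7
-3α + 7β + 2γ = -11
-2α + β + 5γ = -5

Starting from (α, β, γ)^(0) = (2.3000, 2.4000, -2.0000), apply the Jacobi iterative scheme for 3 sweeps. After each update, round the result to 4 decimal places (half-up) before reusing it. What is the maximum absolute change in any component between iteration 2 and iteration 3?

0.8995

Iteration 1:
  α = (7 - (4)·2.4000 - (-2)·-2.0000) / (9) = -0.7333
  β = (-11 - (-3)·2.3000 - (2)·-2.0000) / (7) = -0.0143
  γ = (-5 - (-2)·2.3000 - (1)·2.4000) / (5) = -0.5600
Iteration 2:
  α = (7 - (4)·-0.0143 - (-2)·-0.5600) / (9) = 0.6597
  β = (-11 - (-3)·-0.7333 - (2)·-0.5600) / (7) = -1.7257
  γ = (-5 - (-2)·-0.7333 - (1)·-0.0143) / (5) = -1.2905
Iteration 3:
  α = (7 - (4)·-1.7257 - (-2)·-1.2905) / (9) = 1.2580
  β = (-11 - (-3)·0.6597 - (2)·-1.2905) / (7) = -0.9200
  γ = (-5 - (-2)·0.6597 - (1)·-1.7257) / (5) = -0.3910
Change: (0.5983, 0.8057, 0.8995) → max |·| = 0.8995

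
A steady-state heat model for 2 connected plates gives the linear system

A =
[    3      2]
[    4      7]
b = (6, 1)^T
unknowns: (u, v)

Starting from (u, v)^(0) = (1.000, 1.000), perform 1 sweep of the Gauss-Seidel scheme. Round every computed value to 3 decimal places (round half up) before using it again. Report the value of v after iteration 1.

Iteration 1:
  u = (6 - (2)·1.000) / (3) = 1.333
  v = (1 - (4)·1.333) / (7) = -0.619

-0.619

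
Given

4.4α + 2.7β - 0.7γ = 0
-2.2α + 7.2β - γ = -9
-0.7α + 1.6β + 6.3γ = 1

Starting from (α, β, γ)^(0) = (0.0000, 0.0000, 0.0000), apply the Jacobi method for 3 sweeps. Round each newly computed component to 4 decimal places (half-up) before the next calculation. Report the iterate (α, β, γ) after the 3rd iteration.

Iteration 1:
  α = (0 - (2.7)·0.0000 - (-0.7)·0.0000) / (4.4) = 0.0000
  β = (-9 - (-2.2)·0.0000 - (-1)·0.0000) / (7.2) = -1.2500
  γ = (1 - (-0.7)·0.0000 - (1.6)·0.0000) / (6.3) = 0.1587
Iteration 2:
  α = (0 - (2.7)·-1.2500 - (-0.7)·0.1587) / (4.4) = 0.7923
  β = (-9 - (-2.2)·0.0000 - (-1)·0.1587) / (7.2) = -1.2280
  γ = (1 - (-0.7)·0.0000 - (1.6)·-1.2500) / (6.3) = 0.4762
Iteration 3:
  α = (0 - (2.7)·-1.2280 - (-0.7)·0.4762) / (4.4) = 0.8293
  β = (-9 - (-2.2)·0.7923 - (-1)·0.4762) / (7.2) = -0.9418
  γ = (1 - (-0.7)·0.7923 - (1.6)·-1.2280) / (6.3) = 0.5586

(0.8293, -0.9418, 0.5586)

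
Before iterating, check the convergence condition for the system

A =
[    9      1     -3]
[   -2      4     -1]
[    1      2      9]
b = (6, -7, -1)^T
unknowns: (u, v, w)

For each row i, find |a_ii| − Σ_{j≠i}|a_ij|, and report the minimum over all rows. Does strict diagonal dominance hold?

row 1: |9| − (1+3) = 5
row 2: |4| − (2+1) = 1
row 3: |9| − (1+2) = 6
minimum over rows = 1 → strictly diagonally dominant (convergence guaranteed)

1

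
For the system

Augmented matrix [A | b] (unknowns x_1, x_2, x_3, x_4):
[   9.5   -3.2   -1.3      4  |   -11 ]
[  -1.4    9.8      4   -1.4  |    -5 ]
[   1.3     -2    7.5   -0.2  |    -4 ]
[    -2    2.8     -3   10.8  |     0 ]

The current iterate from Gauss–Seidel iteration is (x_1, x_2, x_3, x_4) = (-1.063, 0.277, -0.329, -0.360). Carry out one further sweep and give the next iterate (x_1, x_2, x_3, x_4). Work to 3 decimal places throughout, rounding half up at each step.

One sweep:
  x_1 = (-11 - (-3.2)·0.277 - (-1.3)·-0.329 - (4)·-0.360) / (9.5) = -0.958
  x_2 = (-5 - (-1.4)·-0.958 - (4)·-0.329 - (-1.4)·-0.360) / (9.8) = -0.564
  x_3 = (-4 - (1.3)·-0.958 - (-2)·-0.564 - (-0.2)·-0.360) / (7.5) = -0.527
  x_4 = (0 - (-2)·-0.958 - (2.8)·-0.564 - (-3)·-0.527) / (10.8) = -0.178

(-0.958, -0.564, -0.527, -0.178)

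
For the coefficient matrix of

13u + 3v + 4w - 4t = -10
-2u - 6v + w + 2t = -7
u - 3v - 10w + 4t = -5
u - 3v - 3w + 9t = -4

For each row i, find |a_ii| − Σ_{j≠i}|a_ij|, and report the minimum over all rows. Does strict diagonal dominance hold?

row 1: |13| − (3+4+4) = 2
row 2: |-6| − (2+1+2) = 1
row 3: |-10| − (1+3+4) = 2
row 4: |9| − (1+3+3) = 2
minimum over rows = 1 → strictly diagonally dominant (convergence guaranteed)

1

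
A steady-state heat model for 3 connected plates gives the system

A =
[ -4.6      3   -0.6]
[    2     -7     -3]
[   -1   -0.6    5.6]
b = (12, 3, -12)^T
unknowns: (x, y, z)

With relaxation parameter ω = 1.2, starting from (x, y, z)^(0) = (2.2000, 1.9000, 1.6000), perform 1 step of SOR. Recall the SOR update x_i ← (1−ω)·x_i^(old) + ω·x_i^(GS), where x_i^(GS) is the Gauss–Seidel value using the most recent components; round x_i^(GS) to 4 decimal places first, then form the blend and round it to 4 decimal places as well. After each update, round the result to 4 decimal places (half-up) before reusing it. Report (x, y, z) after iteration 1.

Iteration 1:
  x: GS value = (12 - (3)·1.9000 - (-0.6)·1.6000) / (-4.6) = -1.5783;  x ← (1−ω)·2.2000 + ω·-1.5783 = -2.3340
  y: GS value = (3 - (2)·-2.3340 - (-3)·1.6000) / (-7) = -1.7811;  y ← (1−ω)·1.9000 + ω·-1.7811 = -2.5173
  z: GS value = (-12 - (-1)·-2.3340 - (-0.6)·-2.5173) / (5.6) = -2.8294;  z ← (1−ω)·1.6000 + ω·-2.8294 = -3.7153

(-2.3340, -2.5173, -3.7153)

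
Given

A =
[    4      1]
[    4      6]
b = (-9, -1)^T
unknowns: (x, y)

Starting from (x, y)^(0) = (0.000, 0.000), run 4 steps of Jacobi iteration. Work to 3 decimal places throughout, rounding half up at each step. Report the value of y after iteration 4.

1.555

Iteration 1:
  x = (-9 - (1)·0.000) / (4) = -2.250
  y = (-1 - (4)·0.000) / (6) = -0.167
Iteration 2:
  x = (-9 - (1)·-0.167) / (4) = -2.208
  y = (-1 - (4)·-2.250) / (6) = 1.333
Iteration 3:
  x = (-9 - (1)·1.333) / (4) = -2.583
  y = (-1 - (4)·-2.208) / (6) = 1.305
Iteration 4:
  x = (-9 - (1)·1.305) / (4) = -2.576
  y = (-1 - (4)·-2.583) / (6) = 1.555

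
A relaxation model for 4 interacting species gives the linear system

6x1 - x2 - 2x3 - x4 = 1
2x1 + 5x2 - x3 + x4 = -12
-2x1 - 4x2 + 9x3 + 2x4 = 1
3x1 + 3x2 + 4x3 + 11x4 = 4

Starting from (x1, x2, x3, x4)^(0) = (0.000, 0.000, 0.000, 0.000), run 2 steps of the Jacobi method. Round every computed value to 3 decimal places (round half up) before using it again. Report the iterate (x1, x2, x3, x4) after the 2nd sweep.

Iteration 1:
  x1 = (1 - (-1)·0.000 - (-2)·0.000 - (-1)·0.000) / (6) = 0.167
  x2 = (-12 - (2)·0.000 - (-1)·0.000 - (1)·0.000) / (5) = -2.400
  x3 = (1 - (-2)·0.000 - (-4)·0.000 - (2)·0.000) / (9) = 0.111
  x4 = (4 - (3)·0.000 - (3)·0.000 - (4)·0.000) / (11) = 0.364
Iteration 2:
  x1 = (1 - (-1)·-2.400 - (-2)·0.111 - (-1)·0.364) / (6) = -0.136
  x2 = (-12 - (2)·0.167 - (-1)·0.111 - (1)·0.364) / (5) = -2.517
  x3 = (1 - (-2)·0.167 - (-4)·-2.400 - (2)·0.364) / (9) = -0.999
  x4 = (4 - (3)·0.167 - (3)·-2.400 - (4)·0.111) / (11) = 0.932

(-0.136, -2.517, -0.999, 0.932)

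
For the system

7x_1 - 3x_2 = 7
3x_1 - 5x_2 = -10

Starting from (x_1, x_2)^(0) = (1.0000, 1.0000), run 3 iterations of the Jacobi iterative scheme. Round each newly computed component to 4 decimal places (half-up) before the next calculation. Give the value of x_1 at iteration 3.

Iteration 1:
  x_1 = (7 - (-3)·1.0000) / (7) = 1.4286
  x_2 = (-10 - (3)·1.0000) / (-5) = 2.6000
Iteration 2:
  x_1 = (7 - (-3)·2.6000) / (7) = 2.1143
  x_2 = (-10 - (3)·1.4286) / (-5) = 2.8572
Iteration 3:
  x_1 = (7 - (-3)·2.8572) / (7) = 2.2245
  x_2 = (-10 - (3)·2.1143) / (-5) = 3.2686

2.2245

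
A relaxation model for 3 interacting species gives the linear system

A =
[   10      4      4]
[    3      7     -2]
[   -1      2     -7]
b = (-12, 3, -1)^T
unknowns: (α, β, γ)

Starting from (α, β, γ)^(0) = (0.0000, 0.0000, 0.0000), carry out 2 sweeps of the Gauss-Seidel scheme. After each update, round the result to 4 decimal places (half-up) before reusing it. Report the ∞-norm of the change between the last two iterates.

Iteration 1:
  α = (-12 - (4)·0.0000 - (4)·0.0000) / (10) = -1.2000
  β = (3 - (3)·-1.2000 - (-2)·0.0000) / (7) = 0.9429
  γ = (-1 - (-1)·-1.2000 - (2)·0.9429) / (-7) = 0.5837
Iteration 2:
  α = (-12 - (4)·0.9429 - (4)·0.5837) / (10) = -1.8106
  β = (3 - (3)·-1.8106 - (-2)·0.5837) / (7) = 1.3713
  γ = (-1 - (-1)·-1.8106 - (2)·1.3713) / (-7) = 0.7933
Change: (-0.6106, 0.4284, 0.2096) → max |·| = 0.6106

0.6106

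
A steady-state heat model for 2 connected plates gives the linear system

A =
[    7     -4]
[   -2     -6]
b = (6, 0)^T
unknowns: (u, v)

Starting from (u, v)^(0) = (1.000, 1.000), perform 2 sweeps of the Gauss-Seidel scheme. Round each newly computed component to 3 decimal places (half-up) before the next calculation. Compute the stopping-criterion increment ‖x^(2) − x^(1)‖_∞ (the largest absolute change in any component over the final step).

Iteration 1:
  u = (6 - (-4)·1.000) / (7) = 1.429
  v = (0 - (-2)·1.429) / (-6) = -0.476
Iteration 2:
  u = (6 - (-4)·-0.476) / (7) = 0.585
  v = (0 - (-2)·0.585) / (-6) = -0.195
Change: (-0.844, 0.281) → max |·| = 0.844

0.844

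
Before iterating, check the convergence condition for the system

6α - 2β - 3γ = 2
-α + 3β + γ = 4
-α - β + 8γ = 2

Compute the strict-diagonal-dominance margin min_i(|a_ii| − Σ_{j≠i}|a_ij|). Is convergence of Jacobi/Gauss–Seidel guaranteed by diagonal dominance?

row 1: |6| − (2+3) = 1
row 2: |3| − (1+1) = 1
row 3: |8| − (1+1) = 6
minimum over rows = 1 → strictly diagonally dominant (convergence guaranteed)

1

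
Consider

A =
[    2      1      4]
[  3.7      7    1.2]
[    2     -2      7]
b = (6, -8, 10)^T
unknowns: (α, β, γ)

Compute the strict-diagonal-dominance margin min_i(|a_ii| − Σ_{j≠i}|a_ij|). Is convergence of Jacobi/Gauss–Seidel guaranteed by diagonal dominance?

row 1: |2| − (1+4) = -3
row 2: |7| − (3.7+1.2) = 2.1
row 3: |7| − (2+2) = 3
minimum over rows = -3 → not strictly diagonally dominant

-3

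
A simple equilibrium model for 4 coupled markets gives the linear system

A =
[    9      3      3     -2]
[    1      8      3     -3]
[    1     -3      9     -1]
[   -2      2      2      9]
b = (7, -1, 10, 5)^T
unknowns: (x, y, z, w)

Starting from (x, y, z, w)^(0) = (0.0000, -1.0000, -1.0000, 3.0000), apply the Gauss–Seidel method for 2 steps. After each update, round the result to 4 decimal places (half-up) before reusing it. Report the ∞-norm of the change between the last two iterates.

2.1356

Iteration 1:
  x = (7 - (3)·-1.0000 - (3)·-1.0000 - (-2)·3.0000) / (9) = 2.1111
  y = (-1 - (1)·2.1111 - (3)·-1.0000 - (-3)·3.0000) / (8) = 1.1111
  z = (10 - (1)·2.1111 - (-3)·1.1111 - (-1)·3.0000) / (9) = 1.5802
  w = (5 - (-2)·2.1111 - (2)·1.1111 - (2)·1.5802) / (9) = 0.4266
Iteration 2:
  x = (7 - (3)·1.1111 - (3)·1.5802 - (-2)·0.4266) / (9) = -0.0245
  y = (-1 - (1)·-0.0245 - (3)·1.5802 - (-3)·0.4266) / (8) = -0.5545
  z = (10 - (1)·-0.0245 - (-3)·-0.5545 - (-1)·0.4266) / (9) = 0.9764
  w = (5 - (-2)·-0.0245 - (2)·-0.5545 - (2)·0.9764) / (9) = 0.4564
Change: (-2.1356, -1.6656, -0.6038, 0.0298) → max |·| = 2.1356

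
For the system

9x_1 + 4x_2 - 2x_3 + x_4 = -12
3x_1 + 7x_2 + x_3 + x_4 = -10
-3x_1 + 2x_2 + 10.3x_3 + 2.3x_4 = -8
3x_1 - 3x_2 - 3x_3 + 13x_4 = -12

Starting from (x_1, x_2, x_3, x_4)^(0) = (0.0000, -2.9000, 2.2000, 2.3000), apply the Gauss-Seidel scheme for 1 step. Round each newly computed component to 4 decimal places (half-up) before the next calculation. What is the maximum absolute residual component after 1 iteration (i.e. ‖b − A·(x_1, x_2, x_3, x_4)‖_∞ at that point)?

9.0893

Iteration 1:
  x_1 = (-12 - (4)·-2.9000 - (-2)·2.2000 - (1)·2.3000) / (9) = 0.1889
  x_2 = (-10 - (3)·0.1889 - (1)·2.2000 - (1)·2.3000) / (7) = -2.1524
  x_3 = (-8 - (-3)·0.1889 - (2)·-2.1524 - (2.3)·2.3000) / (10.3) = -0.8173
  x_4 = (-12 - (3)·0.1889 - (-3)·-2.1524 - (-3)·-0.8173) / (13) = -1.6520
Residual b − A·x = (-5.0731, 6.9694, 9.0893, 0.0002); ∞-norm = 9.0893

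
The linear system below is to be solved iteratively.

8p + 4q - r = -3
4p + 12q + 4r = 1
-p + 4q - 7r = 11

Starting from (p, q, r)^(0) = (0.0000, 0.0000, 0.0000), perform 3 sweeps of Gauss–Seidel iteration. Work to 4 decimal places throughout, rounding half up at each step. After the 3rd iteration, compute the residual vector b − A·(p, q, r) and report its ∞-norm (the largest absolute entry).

Iteration 1:
  p = (-3 - (4)·0.0000 - (-1)·0.0000) / (8) = -0.3750
  q = (1 - (4)·-0.3750 - (4)·0.0000) / (12) = 0.2083
  r = (11 - (-1)·-0.3750 - (4)·0.2083) / (-7) = -1.3988
Iteration 2:
  p = (-3 - (4)·0.2083 - (-1)·-1.3988) / (8) = -0.6540
  q = (1 - (4)·-0.6540 - (4)·-1.3988) / (12) = 0.7676
  r = (11 - (-1)·-0.6540 - (4)·0.7676) / (-7) = -1.0394
Iteration 3:
  p = (-3 - (4)·0.7676 - (-1)·-1.0394) / (8) = -0.8887
  q = (1 - (4)·-0.8887 - (4)·-1.0394) / (12) = 0.7260
  r = (11 - (-1)·-0.8887 - (4)·0.7260) / (-7) = -1.0296
Residual b − A·x = (0.1760, -0.0388, 0.0001); ∞-norm = 0.1760

0.1760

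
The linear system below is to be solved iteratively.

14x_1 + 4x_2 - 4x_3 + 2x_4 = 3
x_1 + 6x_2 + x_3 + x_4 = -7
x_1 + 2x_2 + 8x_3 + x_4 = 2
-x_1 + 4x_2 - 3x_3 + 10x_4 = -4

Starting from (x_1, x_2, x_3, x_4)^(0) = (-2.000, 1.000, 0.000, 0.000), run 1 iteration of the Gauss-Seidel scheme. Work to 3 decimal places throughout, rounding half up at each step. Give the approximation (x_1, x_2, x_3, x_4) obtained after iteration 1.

(-0.071, -1.155, 0.548, 0.219)

Iteration 1:
  x_1 = (3 - (4)·1.000 - (-4)·0.000 - (2)·0.000) / (14) = -0.071
  x_2 = (-7 - (1)·-0.071 - (1)·0.000 - (1)·0.000) / (6) = -1.155
  x_3 = (2 - (1)·-0.071 - (2)·-1.155 - (1)·0.000) / (8) = 0.548
  x_4 = (-4 - (-1)·-0.071 - (4)·-1.155 - (-3)·0.548) / (10) = 0.219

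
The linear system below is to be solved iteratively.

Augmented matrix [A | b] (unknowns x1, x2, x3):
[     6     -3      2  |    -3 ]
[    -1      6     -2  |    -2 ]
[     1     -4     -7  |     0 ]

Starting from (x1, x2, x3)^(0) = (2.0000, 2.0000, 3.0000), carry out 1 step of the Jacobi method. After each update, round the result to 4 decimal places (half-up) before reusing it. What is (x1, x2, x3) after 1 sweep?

Iteration 1:
  x1 = (-3 - (-3)·2.0000 - (2)·3.0000) / (6) = -0.5000
  x2 = (-2 - (-1)·2.0000 - (-2)·3.0000) / (6) = 1.0000
  x3 = (0 - (1)·2.0000 - (-4)·2.0000) / (-7) = -0.8571

(-0.5000, 1.0000, -0.8571)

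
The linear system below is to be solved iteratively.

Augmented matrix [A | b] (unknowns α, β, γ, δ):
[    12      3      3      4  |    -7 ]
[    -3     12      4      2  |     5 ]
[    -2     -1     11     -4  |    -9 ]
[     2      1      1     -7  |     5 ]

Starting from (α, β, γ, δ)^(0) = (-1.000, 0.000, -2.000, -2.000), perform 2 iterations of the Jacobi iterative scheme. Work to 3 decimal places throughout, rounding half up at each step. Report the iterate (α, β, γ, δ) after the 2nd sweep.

Iteration 1:
  α = (-7 - (3)·0.000 - (3)·-2.000 - (4)·-2.000) / (12) = 0.583
  β = (5 - (-3)·-1.000 - (4)·-2.000 - (2)·-2.000) / (12) = 1.167
  γ = (-9 - (-2)·-1.000 - (-1)·0.000 - (-4)·-2.000) / (11) = -1.727
  δ = (5 - (2)·-1.000 - (1)·0.000 - (1)·-2.000) / (-7) = -1.286
Iteration 2:
  α = (-7 - (3)·1.167 - (3)·-1.727 - (4)·-1.286) / (12) = -0.015
  β = (5 - (-3)·0.583 - (4)·-1.727 - (2)·-1.286) / (12) = 1.352
  γ = (-9 - (-2)·0.583 - (-1)·1.167 - (-4)·-1.286) / (11) = -1.074
  δ = (5 - (2)·0.583 - (1)·1.167 - (1)·-1.727) / (-7) = -0.628

(-0.015, 1.352, -1.074, -0.628)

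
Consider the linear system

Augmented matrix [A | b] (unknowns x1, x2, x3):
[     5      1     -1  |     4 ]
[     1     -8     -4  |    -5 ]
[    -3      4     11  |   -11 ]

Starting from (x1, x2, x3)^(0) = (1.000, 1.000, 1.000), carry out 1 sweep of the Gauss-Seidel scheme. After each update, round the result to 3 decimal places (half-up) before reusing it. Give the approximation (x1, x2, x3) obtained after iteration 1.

Iteration 1:
  x1 = (4 - (1)·1.000 - (-1)·1.000) / (5) = 0.800
  x2 = (-5 - (1)·0.800 - (-4)·1.000) / (-8) = 0.225
  x3 = (-11 - (-3)·0.800 - (4)·0.225) / (11) = -0.864

(0.800, 0.225, -0.864)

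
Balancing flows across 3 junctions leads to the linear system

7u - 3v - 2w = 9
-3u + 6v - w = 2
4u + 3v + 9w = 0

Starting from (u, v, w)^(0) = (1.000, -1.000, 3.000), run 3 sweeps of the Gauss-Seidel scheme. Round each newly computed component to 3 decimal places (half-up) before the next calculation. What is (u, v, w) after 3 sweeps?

(1.388, 0.855, -0.902)

Iteration 1:
  u = (9 - (-3)·-1.000 - (-2)·3.000) / (7) = 1.714
  v = (2 - (-3)·1.714 - (-1)·3.000) / (6) = 1.690
  w = (0 - (4)·1.714 - (3)·1.690) / (9) = -1.325
Iteration 2:
  u = (9 - (-3)·1.690 - (-2)·-1.325) / (7) = 1.631
  v = (2 - (-3)·1.631 - (-1)·-1.325) / (6) = 0.928
  w = (0 - (4)·1.631 - (3)·0.928) / (9) = -1.034
Iteration 3:
  u = (9 - (-3)·0.928 - (-2)·-1.034) / (7) = 1.388
  v = (2 - (-3)·1.388 - (-1)·-1.034) / (6) = 0.855
  w = (0 - (4)·1.388 - (3)·0.855) / (9) = -0.902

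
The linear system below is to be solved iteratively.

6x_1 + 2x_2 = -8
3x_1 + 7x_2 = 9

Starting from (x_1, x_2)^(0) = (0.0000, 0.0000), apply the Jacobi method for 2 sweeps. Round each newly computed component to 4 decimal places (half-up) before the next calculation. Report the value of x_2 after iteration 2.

1.8571

Iteration 1:
  x_1 = (-8 - (2)·0.0000) / (6) = -1.3333
  x_2 = (9 - (3)·0.0000) / (7) = 1.2857
Iteration 2:
  x_1 = (-8 - (2)·1.2857) / (6) = -1.7619
  x_2 = (9 - (3)·-1.3333) / (7) = 1.8571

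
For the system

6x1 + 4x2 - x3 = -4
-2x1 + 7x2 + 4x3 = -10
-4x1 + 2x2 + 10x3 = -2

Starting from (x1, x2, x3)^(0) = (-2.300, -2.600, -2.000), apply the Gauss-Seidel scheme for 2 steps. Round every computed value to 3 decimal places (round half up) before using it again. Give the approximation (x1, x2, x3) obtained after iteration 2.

(-0.598, -1.661, -0.107)

Iteration 1:
  x1 = (-4 - (4)·-2.600 - (-1)·-2.000) / (6) = 0.733
  x2 = (-10 - (-2)·0.733 - (4)·-2.000) / (7) = -0.076
  x3 = (-2 - (-4)·0.733 - (2)·-0.076) / (10) = 0.108
Iteration 2:
  x1 = (-4 - (4)·-0.076 - (-1)·0.108) / (6) = -0.598
  x2 = (-10 - (-2)·-0.598 - (4)·0.108) / (7) = -1.661
  x3 = (-2 - (-4)·-0.598 - (2)·-1.661) / (10) = -0.107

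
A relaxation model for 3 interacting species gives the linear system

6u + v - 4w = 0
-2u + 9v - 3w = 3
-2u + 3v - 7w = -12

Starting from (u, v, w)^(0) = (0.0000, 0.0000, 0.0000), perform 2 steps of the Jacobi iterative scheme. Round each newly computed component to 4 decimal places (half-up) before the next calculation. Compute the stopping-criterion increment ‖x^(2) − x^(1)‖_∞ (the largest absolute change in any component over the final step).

1.0873

Iteration 1:
  u = (0 - (1)·0.0000 - (-4)·0.0000) / (6) = 0.0000
  v = (3 - (-2)·0.0000 - (-3)·0.0000) / (9) = 0.3333
  w = (-12 - (-2)·0.0000 - (3)·0.0000) / (-7) = 1.7143
Iteration 2:
  u = (0 - (1)·0.3333 - (-4)·1.7143) / (6) = 1.0873
  v = (3 - (-2)·0.0000 - (-3)·1.7143) / (9) = 0.9048
  w = (-12 - (-2)·0.0000 - (3)·0.3333) / (-7) = 1.8571
Change: (1.0873, 0.5715, 0.1428) → max |·| = 1.0873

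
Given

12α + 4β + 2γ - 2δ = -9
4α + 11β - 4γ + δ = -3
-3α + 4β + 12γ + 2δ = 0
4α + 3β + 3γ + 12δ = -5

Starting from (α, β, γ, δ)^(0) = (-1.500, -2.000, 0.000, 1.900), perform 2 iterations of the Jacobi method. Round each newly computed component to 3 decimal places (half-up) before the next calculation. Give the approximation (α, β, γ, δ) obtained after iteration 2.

(-0.682, -0.420, -0.072, -0.513)

Iteration 1:
  α = (-9 - (4)·-2.000 - (2)·0.000 - (-2)·1.900) / (12) = 0.233
  β = (-3 - (4)·-1.500 - (-4)·0.000 - (1)·1.900) / (11) = 0.100
  γ = (0 - (-3)·-1.500 - (4)·-2.000 - (2)·1.900) / (12) = -0.025
  δ = (-5 - (4)·-1.500 - (3)·-2.000 - (3)·0.000) / (12) = 0.583
Iteration 2:
  α = (-9 - (4)·0.100 - (2)·-0.025 - (-2)·0.583) / (12) = -0.682
  β = (-3 - (4)·0.233 - (-4)·-0.025 - (1)·0.583) / (11) = -0.420
  γ = (0 - (-3)·0.233 - (4)·0.100 - (2)·0.583) / (12) = -0.072
  δ = (-5 - (4)·0.233 - (3)·0.100 - (3)·-0.025) / (12) = -0.513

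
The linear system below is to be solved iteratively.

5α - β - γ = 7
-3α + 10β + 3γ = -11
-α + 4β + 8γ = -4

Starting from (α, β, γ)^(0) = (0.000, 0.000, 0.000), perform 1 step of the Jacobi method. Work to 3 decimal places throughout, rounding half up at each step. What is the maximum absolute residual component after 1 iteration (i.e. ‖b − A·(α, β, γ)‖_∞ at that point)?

5.800

Iteration 1:
  α = (7 - (-1)·0.000 - (-1)·0.000) / (5) = 1.400
  β = (-11 - (-3)·0.000 - (3)·0.000) / (10) = -1.100
  γ = (-4 - (-1)·0.000 - (4)·0.000) / (8) = -0.500
Residual b − A·x = (-1.600, 5.700, 5.800); ∞-norm = 5.800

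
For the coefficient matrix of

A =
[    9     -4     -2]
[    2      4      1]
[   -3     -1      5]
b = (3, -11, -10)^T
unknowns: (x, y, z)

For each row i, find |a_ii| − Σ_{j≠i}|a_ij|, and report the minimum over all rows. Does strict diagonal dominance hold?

1

row 1: |9| − (4+2) = 3
row 2: |4| − (2+1) = 1
row 3: |5| − (3+1) = 1
minimum over rows = 1 → strictly diagonally dominant (convergence guaranteed)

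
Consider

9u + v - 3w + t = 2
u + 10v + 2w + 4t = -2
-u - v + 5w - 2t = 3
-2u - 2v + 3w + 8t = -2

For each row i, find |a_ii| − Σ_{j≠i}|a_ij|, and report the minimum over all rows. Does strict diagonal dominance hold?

1

row 1: |9| − (1+3+1) = 4
row 2: |10| − (1+2+4) = 3
row 3: |5| − (1+1+2) = 1
row 4: |8| − (2+2+3) = 1
minimum over rows = 1 → strictly diagonally dominant (convergence guaranteed)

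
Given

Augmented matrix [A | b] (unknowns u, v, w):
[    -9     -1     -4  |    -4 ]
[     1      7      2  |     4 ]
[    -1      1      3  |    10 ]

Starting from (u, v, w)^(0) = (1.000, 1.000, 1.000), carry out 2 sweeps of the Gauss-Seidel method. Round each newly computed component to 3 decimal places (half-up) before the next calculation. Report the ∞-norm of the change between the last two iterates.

Iteration 1:
  u = (-4 - (-1)·1.000 - (-4)·1.000) / (-9) = -0.111
  v = (4 - (1)·-0.111 - (2)·1.000) / (7) = 0.302
  w = (10 - (-1)·-0.111 - (1)·0.302) / (3) = 3.196
Iteration 2:
  u = (-4 - (-1)·0.302 - (-4)·3.196) / (-9) = -1.010
  v = (4 - (1)·-1.010 - (2)·3.196) / (7) = -0.197
  w = (10 - (-1)·-1.010 - (1)·-0.197) / (3) = 3.062
Change: (-0.899, -0.499, -0.134) → max |·| = 0.899

0.899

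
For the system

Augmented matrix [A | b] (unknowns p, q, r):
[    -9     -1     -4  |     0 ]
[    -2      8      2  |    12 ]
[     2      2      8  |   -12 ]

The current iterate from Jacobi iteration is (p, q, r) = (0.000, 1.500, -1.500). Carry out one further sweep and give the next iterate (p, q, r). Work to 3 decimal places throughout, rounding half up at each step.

One sweep:
  p = (0 - (-1)·1.500 - (-4)·-1.500) / (-9) = 0.500
  q = (12 - (-2)·0.000 - (2)·-1.500) / (8) = 1.875
  r = (-12 - (2)·0.000 - (2)·1.500) / (8) = -1.875

(0.500, 1.875, -1.875)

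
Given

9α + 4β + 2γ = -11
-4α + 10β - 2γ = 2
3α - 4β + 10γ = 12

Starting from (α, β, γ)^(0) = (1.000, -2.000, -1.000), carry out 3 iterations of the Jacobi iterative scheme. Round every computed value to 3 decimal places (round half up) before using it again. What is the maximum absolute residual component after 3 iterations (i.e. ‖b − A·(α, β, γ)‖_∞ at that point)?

0.500

Iteration 1:
  α = (-11 - (4)·-2.000 - (2)·-1.000) / (9) = -0.111
  β = (2 - (-4)·1.000 - (-2)·-1.000) / (10) = 0.400
  γ = (12 - (3)·1.000 - (-4)·-2.000) / (10) = 0.100
Iteration 2:
  α = (-11 - (4)·0.400 - (2)·0.100) / (9) = -1.422
  β = (2 - (-4)·-0.111 - (-2)·0.100) / (10) = 0.176
  γ = (12 - (3)·-0.111 - (-4)·0.400) / (10) = 1.393
Iteration 3:
  α = (-11 - (4)·0.176 - (2)·1.393) / (9) = -1.610
  β = (2 - (-4)·-1.422 - (-2)·1.393) / (10) = -0.090
  γ = (12 - (3)·-1.422 - (-4)·0.176) / (10) = 1.697
Residual b − A·x = (0.456, -0.146, -0.500); ∞-norm = 0.500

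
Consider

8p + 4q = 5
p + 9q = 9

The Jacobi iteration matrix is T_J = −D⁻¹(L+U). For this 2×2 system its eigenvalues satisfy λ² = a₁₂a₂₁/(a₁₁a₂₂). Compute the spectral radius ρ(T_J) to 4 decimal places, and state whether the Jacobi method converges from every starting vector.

0.2357

a₁₂a₂₁/(a₁₁a₂₂) = (4)·(1) / ((8)·(9)) = 0.055556
ρ = √|0.055556| = √0.055556 = 0.2357
ρ < 1, so Jacobi converges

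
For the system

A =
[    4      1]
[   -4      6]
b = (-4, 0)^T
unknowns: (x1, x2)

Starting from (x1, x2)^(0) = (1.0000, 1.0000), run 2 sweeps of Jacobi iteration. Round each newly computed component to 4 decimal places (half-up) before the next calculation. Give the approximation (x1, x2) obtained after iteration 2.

(-1.1667, -0.8333)

Iteration 1:
  x1 = (-4 - (1)·1.0000) / (4) = -1.2500
  x2 = (0 - (-4)·1.0000) / (6) = 0.6667
Iteration 2:
  x1 = (-4 - (1)·0.6667) / (4) = -1.1667
  x2 = (0 - (-4)·-1.2500) / (6) = -0.8333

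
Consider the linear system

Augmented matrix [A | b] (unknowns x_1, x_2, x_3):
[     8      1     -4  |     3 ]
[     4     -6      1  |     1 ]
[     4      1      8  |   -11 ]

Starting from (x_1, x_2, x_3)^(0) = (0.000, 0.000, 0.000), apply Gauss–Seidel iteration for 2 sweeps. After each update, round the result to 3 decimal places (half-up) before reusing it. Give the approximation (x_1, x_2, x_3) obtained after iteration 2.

Iteration 1:
  x_1 = (3 - (1)·0.000 - (-4)·0.000) / (8) = 0.375
  x_2 = (1 - (4)·0.375 - (1)·0.000) / (-6) = 0.083
  x_3 = (-11 - (4)·0.375 - (1)·0.083) / (8) = -1.573
Iteration 2:
  x_1 = (3 - (1)·0.083 - (-4)·-1.573) / (8) = -0.422
  x_2 = (1 - (4)·-0.422 - (1)·-1.573) / (-6) = -0.710
  x_3 = (-11 - (4)·-0.422 - (1)·-0.710) / (8) = -1.075

(-0.422, -0.710, -1.075)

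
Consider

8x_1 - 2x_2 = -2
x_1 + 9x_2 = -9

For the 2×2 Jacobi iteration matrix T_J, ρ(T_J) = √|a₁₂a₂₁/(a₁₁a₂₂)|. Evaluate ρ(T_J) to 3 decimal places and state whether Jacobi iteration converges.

0.167

a₁₂a₂₁/(a₁₁a₂₂) = (-2)·(1) / ((8)·(9)) = -0.027778
ρ = √|-0.027778| = √0.027778 = 0.167
ρ < 1, so Jacobi converges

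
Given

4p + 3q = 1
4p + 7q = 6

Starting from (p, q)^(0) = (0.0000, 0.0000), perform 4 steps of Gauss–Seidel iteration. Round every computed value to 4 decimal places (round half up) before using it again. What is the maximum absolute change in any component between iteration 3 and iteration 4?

0.0984

Iteration 1:
  p = (1 - (3)·0.0000) / (4) = 0.2500
  q = (6 - (4)·0.2500) / (7) = 0.7143
Iteration 2:
  p = (1 - (3)·0.7143) / (4) = -0.2857
  q = (6 - (4)·-0.2857) / (7) = 1.0204
Iteration 3:
  p = (1 - (3)·1.0204) / (4) = -0.5153
  q = (6 - (4)·-0.5153) / (7) = 1.1516
Iteration 4:
  p = (1 - (3)·1.1516) / (4) = -0.6137
  q = (6 - (4)·-0.6137) / (7) = 1.2078
Change: (-0.0984, 0.0562) → max |·| = 0.0984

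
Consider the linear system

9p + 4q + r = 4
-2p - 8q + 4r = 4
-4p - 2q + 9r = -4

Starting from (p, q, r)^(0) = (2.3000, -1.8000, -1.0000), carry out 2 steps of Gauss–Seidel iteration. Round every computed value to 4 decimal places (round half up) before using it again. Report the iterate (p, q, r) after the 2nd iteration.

Iteration 1:
  p = (4 - (4)·-1.8000 - (1)·-1.0000) / (9) = 1.3556
  q = (4 - (-2)·1.3556 - (4)·-1.0000) / (-8) = -1.3389
  r = (-4 - (-4)·1.3556 - (-2)·-1.3389) / (9) = -0.1395
Iteration 2:
  p = (4 - (4)·-1.3389 - (1)·-0.1395) / (9) = 1.0550
  q = (4 - (-2)·1.0550 - (4)·-0.1395) / (-8) = -0.8335
  r = (-4 - (-4)·1.0550 - (-2)·-0.8335) / (9) = -0.1608

(1.0550, -0.8335, -0.1608)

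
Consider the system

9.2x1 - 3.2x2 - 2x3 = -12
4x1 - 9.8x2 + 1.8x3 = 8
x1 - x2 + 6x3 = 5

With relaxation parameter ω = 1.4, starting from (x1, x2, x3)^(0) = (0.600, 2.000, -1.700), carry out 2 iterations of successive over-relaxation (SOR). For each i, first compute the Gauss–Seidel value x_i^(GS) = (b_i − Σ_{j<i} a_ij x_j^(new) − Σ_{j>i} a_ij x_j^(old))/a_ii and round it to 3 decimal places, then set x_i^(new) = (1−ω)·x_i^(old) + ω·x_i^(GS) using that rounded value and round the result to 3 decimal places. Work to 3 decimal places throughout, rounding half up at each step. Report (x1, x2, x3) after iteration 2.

(-2.347, -0.790, 0.949)

Iteration 1:
  x1: GS value = (-12 - (-3.2)·2.000 - (-2)·-1.700) / (9.2) = -0.978;  x1 ← (1−ω)·0.600 + ω·-0.978 = -1.609
  x2: GS value = (8 - (4)·-1.609 - (1.8)·-1.700) / (-9.8) = -1.785;  x2 ← (1−ω)·2.000 + ω·-1.785 = -3.299
  x3: GS value = (5 - (1)·-1.609 - (-1)·-3.299) / (6) = 0.552;  x3 ← (1−ω)·-1.700 + ω·0.552 = 1.453
Iteration 2:
  x1: GS value = (-12 - (-3.2)·-3.299 - (-2)·1.453) / (9.2) = -2.136;  x1 ← (1−ω)·-1.609 + ω·-2.136 = -2.347
  x2: GS value = (8 - (4)·-2.347 - (1.8)·1.453) / (-9.8) = -1.507;  x2 ← (1−ω)·-3.299 + ω·-1.507 = -0.790
  x3: GS value = (5 - (1)·-2.347 - (-1)·-0.790) / (6) = 1.093;  x3 ← (1−ω)·1.453 + ω·1.093 = 0.949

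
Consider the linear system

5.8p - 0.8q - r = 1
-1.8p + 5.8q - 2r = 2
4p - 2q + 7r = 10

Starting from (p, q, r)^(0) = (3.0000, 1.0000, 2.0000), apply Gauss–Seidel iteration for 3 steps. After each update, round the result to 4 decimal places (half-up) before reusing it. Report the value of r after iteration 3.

Iteration 1:
  p = (1 - (-0.8)·1.0000 - (-1)·2.0000) / (5.8) = 0.6552
  q = (2 - (-1.8)·0.6552 - (-2)·2.0000) / (5.8) = 1.2378
  r = (10 - (4)·0.6552 - (-2)·1.2378) / (7) = 1.4078
Iteration 2:
  p = (1 - (-0.8)·1.2378 - (-1)·1.4078) / (5.8) = 0.5859
  q = (2 - (-1.8)·0.5859 - (-2)·1.4078) / (5.8) = 1.0121
  r = (10 - (4)·0.5859 - (-2)·1.0121) / (7) = 1.3829
Iteration 3:
  p = (1 - (-0.8)·1.0121 - (-1)·1.3829) / (5.8) = 0.5504
  q = (2 - (-1.8)·0.5504 - (-2)·1.3829) / (5.8) = 0.9925
  r = (10 - (4)·0.5504 - (-2)·0.9925) / (7) = 1.3976

1.3976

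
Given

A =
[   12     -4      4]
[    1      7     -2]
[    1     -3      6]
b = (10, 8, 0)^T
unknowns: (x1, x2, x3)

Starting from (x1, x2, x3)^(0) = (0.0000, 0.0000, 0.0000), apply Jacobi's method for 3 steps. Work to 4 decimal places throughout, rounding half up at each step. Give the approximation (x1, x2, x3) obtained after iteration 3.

Iteration 1:
  x1 = (10 - (-4)·0.0000 - (4)·0.0000) / (12) = 0.8333
  x2 = (8 - (1)·0.0000 - (-2)·0.0000) / (7) = 1.1429
  x3 = (0 - (1)·0.0000 - (-3)·0.0000) / (6) = 0.0000
Iteration 2:
  x1 = (10 - (-4)·1.1429 - (4)·0.0000) / (12) = 1.2143
  x2 = (8 - (1)·0.8333 - (-2)·0.0000) / (7) = 1.0238
  x3 = (0 - (1)·0.8333 - (-3)·1.1429) / (6) = 0.4326
Iteration 3:
  x1 = (10 - (-4)·1.0238 - (4)·0.4326) / (12) = 1.0304
  x2 = (8 - (1)·1.2143 - (-2)·0.4326) / (7) = 1.0930
  x3 = (0 - (1)·1.2143 - (-3)·1.0238) / (6) = 0.3095

(1.0304, 1.0930, 0.3095)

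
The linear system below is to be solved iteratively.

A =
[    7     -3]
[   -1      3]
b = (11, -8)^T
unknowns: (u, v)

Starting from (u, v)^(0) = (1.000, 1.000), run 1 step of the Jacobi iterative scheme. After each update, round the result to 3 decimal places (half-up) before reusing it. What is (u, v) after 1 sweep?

Iteration 1:
  u = (11 - (-3)·1.000) / (7) = 2.000
  v = (-8 - (-1)·1.000) / (3) = -2.333

(2.000, -2.333)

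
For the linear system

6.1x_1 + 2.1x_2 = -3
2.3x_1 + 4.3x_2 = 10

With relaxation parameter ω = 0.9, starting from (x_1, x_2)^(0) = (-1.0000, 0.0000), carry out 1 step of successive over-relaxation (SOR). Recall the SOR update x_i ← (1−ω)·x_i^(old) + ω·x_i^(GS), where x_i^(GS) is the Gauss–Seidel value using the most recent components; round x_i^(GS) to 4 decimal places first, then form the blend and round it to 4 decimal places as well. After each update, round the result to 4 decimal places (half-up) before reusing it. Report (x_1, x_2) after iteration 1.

(-0.5426, 2.3542)

Iteration 1:
  x_1: GS value = (-3 - (2.1)·0.0000) / (6.1) = -0.4918;  x_1 ← (1−ω)·-1.0000 + ω·-0.4918 = -0.5426
  x_2: GS value = (10 - (2.3)·-0.5426) / (4.3) = 2.6158;  x_2 ← (1−ω)·0.0000 + ω·2.6158 = 2.3542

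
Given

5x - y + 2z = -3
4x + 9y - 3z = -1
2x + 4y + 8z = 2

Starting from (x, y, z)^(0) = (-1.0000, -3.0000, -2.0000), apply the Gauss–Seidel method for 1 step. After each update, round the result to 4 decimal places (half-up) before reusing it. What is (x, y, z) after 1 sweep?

Iteration 1:
  x = (-3 - (-1)·-3.0000 - (2)·-2.0000) / (5) = -0.4000
  y = (-1 - (4)·-0.4000 - (-3)·-2.0000) / (9) = -0.6000
  z = (2 - (2)·-0.4000 - (4)·-0.6000) / (8) = 0.6500

(-0.4000, -0.6000, 0.6500)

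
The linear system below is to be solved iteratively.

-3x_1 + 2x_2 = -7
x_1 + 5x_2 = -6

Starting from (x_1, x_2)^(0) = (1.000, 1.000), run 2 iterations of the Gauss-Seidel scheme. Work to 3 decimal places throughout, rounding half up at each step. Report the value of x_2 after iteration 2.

Iteration 1:
  x_1 = (-7 - (2)·1.000) / (-3) = 3.000
  x_2 = (-6 - (1)·3.000) / (5) = -1.800
Iteration 2:
  x_1 = (-7 - (2)·-1.800) / (-3) = 1.133
  x_2 = (-6 - (1)·1.133) / (5) = -1.427

-1.427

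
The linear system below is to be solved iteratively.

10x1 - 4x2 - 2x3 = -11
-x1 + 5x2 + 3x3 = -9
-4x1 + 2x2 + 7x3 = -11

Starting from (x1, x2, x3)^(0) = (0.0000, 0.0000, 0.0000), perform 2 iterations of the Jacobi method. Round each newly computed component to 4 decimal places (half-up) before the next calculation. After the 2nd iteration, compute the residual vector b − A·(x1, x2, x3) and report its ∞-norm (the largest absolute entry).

5.5829

Iteration 1:
  x1 = (-11 - (-4)·0.0000 - (-2)·0.0000) / (10) = -1.1000
  x2 = (-9 - (-1)·0.0000 - (3)·0.0000) / (5) = -1.8000
  x3 = (-11 - (-4)·0.0000 - (2)·0.0000) / (7) = -1.5714
Iteration 2:
  x1 = (-11 - (-4)·-1.8000 - (-2)·-1.5714) / (10) = -2.1343
  x2 = (-9 - (-1)·-1.1000 - (3)·-1.5714) / (5) = -1.0772
  x3 = (-11 - (-4)·-1.1000 - (2)·-1.8000) / (7) = -1.6857
Residual b − A·x = (2.6628, -0.6912, -5.5829); ∞-norm = 5.5829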